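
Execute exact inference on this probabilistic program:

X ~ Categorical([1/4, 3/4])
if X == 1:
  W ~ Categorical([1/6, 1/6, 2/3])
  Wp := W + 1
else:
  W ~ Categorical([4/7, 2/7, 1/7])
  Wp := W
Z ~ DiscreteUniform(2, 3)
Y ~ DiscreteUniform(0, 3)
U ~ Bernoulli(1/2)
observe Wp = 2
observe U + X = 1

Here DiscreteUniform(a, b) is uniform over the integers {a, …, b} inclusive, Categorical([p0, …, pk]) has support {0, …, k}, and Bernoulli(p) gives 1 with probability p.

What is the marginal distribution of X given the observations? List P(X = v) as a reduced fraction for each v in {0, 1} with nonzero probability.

Enumerate traces; 16 have nonzero weight after conditioning:
  (X=0, W=2, Z=2, Y=0, U=1) weight 1/448
  (X=0, W=2, Z=2, Y=1, U=1) weight 1/448
  (X=0, W=2, Z=2, Y=2, U=1) weight 1/448
  (X=0, W=2, Z=2, Y=3, U=1) weight 1/448
  (X=0, W=2, Z=3, Y=0, U=1) weight 1/448
  (X=0, W=2, Z=3, Y=1, U=1) weight 1/448
  (X=0, W=2, Z=3, Y=2, U=1) weight 1/448
  (X=0, W=2, Z=3, Y=3, U=1) weight 1/448
  (X=1, W=1, Z=2, Y=0, U=0) weight 1/128
  … 7 more
Group by X:
  weight(X=0) = 1/56
  weight(X=1) = 1/16
Total weight = 1/56 + 1/16 = 9/112
P(X=0 | obs) = 1/56 / 9/112 = 2/9
P(X=1 | obs) = 1/16 / 9/112 = 7/9

P(X=0) = 2/9, P(X=1) = 7/9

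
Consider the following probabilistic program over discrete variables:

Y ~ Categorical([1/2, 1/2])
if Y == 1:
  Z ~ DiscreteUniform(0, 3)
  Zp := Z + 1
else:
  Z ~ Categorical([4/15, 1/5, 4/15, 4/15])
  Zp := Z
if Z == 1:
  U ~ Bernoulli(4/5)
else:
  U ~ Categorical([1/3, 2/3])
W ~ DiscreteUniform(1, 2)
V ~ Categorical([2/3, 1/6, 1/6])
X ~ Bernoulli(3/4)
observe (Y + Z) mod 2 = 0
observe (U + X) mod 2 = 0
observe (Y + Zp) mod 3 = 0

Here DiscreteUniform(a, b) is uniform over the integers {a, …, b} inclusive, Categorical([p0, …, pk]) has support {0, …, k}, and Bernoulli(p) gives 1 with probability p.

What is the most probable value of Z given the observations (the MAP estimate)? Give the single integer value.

argmax_v P(Z = v | obs) = 1

Enumerate traces; 24 have nonzero weight after conditioning:
  (Y=0, Z=0, U=0, W=1, V=0, X=0) weight 1/270
  (Y=0, Z=0, U=0, W=1, V=1, X=0) weight 1/1080
  (Y=0, Z=0, U=0, W=1, V=2, X=0) weight 1/1080
  (Y=0, Z=0, U=0, W=2, V=0, X=0) weight 1/270
  (Y=0, Z=0, U=0, W=2, V=1, X=0) weight 1/1080
  (Y=0, Z=0, U=0, W=2, V=2, X=0) weight 1/1080
  (Y=0, Z=0, U=1, W=1, V=0, X=1) weight 1/45
  (Y=0, Z=0, U=1, W=1, V=1, X=1) weight 1/180
  (Y=1, Z=1, U=0, W=1, V=0, X=0) weight 1/480
  … 15 more
Group by Z:
  weight(Z=0) = 7/90
  weight(Z=1) = 13/160
Total weight = 7/90 + 13/160 = 229/1440
P(Z=0 | obs) = 7/90 / 229/1440 = 112/229
P(Z=1 | obs) = 13/160 / 229/1440 = 117/229
argmax = 1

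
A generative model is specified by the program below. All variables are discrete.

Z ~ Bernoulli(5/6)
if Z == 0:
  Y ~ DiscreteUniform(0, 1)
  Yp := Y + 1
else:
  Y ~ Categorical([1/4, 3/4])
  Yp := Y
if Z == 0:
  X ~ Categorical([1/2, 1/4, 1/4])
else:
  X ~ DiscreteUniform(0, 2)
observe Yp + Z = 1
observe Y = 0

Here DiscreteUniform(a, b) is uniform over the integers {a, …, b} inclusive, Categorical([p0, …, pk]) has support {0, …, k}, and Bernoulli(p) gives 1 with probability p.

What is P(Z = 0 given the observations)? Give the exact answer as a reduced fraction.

Enumerate traces; 6 have nonzero weight after conditioning:
  (Z=0, Y=0, X=0) weight 1/24
  (Z=0, Y=0, X=1) weight 1/48
  (Z=0, Y=0, X=2) weight 1/48
  (Z=1, Y=0, X=0) weight 5/72
  (Z=1, Y=0, X=1) weight 5/72
  (Z=1, Y=0, X=2) weight 5/72
Group by Z:
  weight(Z=0) = 1/12
  weight(Z=1) = 5/24
Total weight = 1/12 + 5/24 = 7/24
P(Z=0 | obs) = 1/12 / 7/24 = 2/7
P(Z=1 | obs) = 5/24 / 7/24 = 5/7

P(Z = 0 | obs) = 2/7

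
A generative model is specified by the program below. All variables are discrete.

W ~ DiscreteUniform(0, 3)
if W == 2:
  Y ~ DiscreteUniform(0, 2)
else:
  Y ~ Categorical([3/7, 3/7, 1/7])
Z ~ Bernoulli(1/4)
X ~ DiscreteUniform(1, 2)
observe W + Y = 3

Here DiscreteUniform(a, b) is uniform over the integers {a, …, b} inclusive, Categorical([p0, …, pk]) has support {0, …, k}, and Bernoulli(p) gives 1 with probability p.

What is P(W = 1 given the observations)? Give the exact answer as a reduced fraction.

P(W = 1 | obs) = 3/19

Enumerate traces; 12 have nonzero weight after conditioning:
  (W=1, Y=2, Z=0, X=1) weight 3/224
  (W=1, Y=2, Z=0, X=2) weight 3/224
  (W=1, Y=2, Z=1, X=1) weight 1/224
  (W=1, Y=2, Z=1, X=2) weight 1/224
  (W=2, Y=1, Z=0, X=1) weight 1/32
  (W=2, Y=1, Z=0, X=2) weight 1/32
  (W=2, Y=1, Z=1, X=1) weight 1/96
  (W=2, Y=1, Z=1, X=2) weight 1/96
  (W=3, Y=0, Z=0, X=1) weight 9/224
  … 3 more
Group by W:
  weight(W=1) = 1/28
  weight(W=2) = 1/12
  weight(W=3) = 3/28
Total weight = 1/28 + 1/12 + 3/28 = 19/84
P(W=1 | obs) = 1/28 / 19/84 = 3/19
P(W=2 | obs) = 1/12 / 19/84 = 7/19
P(W=3 | obs) = 3/28 / 19/84 = 9/19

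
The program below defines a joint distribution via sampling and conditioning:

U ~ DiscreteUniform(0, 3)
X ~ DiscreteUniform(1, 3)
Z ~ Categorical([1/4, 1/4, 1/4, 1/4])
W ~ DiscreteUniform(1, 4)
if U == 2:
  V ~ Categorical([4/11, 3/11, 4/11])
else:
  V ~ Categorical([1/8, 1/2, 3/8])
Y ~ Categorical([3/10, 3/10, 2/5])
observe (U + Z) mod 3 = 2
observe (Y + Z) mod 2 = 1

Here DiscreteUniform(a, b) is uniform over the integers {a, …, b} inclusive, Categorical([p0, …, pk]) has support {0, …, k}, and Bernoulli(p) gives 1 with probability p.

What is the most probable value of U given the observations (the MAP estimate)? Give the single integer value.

Enumerate traces; 252 have nonzero weight after conditioning:
  (U=0, X=1, Z=2, W=1, V=0, Y=1) weight 1/5120
  (U=0, X=1, Z=2, W=1, V=1, Y=1) weight 1/1280
  (U=0, X=1, Z=2, W=1, V=2, Y=1) weight 3/5120
  (U=0, X=1, Z=2, W=2, V=0, Y=1) weight 1/5120
  (U=0, X=1, Z=2, W=2, V=1, Y=1) weight 1/1280
  (U=0, X=1, Z=2, W=2, V=2, Y=1) weight 3/5120
  (U=0, X=1, Z=2, W=3, V=0, Y=1) weight 1/5120
  (U=0, X=1, Z=2, W=3, V=1, Y=1) weight 1/1280
  (U=1, X=1, Z=1, W=1, V=0, Y=0) weight 1/5120
  (U=2, X=1, Z=0, W=1, V=0, Y=1) weight 1/1760
  … 242 more
Group by U:
  weight(U=0) = 3/160
  weight(U=1) = 7/160
  weight(U=2) = 1/16
  weight(U=3) = 3/160
Total weight = 3/160 + 7/160 + 1/16 + 3/160 = 23/160
P(U=0 | obs) = 3/160 / 23/160 = 3/23
P(U=1 | obs) = 7/160 / 23/160 = 7/23
P(U=2 | obs) = 1/16 / 23/160 = 10/23
P(U=3 | obs) = 3/160 / 23/160 = 3/23
argmax = 2

argmax_v P(U = v | obs) = 2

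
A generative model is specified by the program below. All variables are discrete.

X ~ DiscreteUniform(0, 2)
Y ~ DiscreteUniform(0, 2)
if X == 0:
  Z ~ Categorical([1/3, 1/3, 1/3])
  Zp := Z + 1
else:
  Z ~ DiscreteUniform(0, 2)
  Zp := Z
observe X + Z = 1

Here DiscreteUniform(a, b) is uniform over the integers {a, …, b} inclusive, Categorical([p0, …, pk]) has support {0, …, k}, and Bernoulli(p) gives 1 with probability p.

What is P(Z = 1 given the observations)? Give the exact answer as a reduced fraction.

Enumerate traces; 6 have nonzero weight after conditioning:
  (X=0, Y=0, Z=1) weight 1/27
  (X=0, Y=1, Z=1) weight 1/27
  (X=0, Y=2, Z=1) weight 1/27
  (X=1, Y=0, Z=0) weight 1/27
  (X=1, Y=1, Z=0) weight 1/27
  (X=1, Y=2, Z=0) weight 1/27
Group by Z:
  weight(Z=0) = 1/9
  weight(Z=1) = 1/9
Total weight = 1/9 + 1/9 = 2/9
P(Z=0 | obs) = 1/9 / 2/9 = 1/2
P(Z=1 | obs) = 1/9 / 2/9 = 1/2

P(Z = 1 | obs) = 1/2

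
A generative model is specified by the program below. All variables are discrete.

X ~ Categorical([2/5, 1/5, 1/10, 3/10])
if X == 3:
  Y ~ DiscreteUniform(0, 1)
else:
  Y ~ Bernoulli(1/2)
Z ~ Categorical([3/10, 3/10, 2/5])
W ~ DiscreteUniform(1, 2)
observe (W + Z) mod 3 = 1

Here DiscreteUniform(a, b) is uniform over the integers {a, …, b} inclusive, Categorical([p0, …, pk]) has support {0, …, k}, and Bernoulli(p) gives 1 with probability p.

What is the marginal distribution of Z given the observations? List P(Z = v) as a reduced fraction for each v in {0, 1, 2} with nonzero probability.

Enumerate traces; 16 have nonzero weight after conditioning:
  (X=0, Y=0, Z=0, W=1) weight 3/100
  (X=0, Y=0, Z=2, W=2) weight 1/25
  (X=0, Y=1, Z=0, W=1) weight 3/100
  (X=0, Y=1, Z=2, W=2) weight 1/25
  (X=1, Y=0, Z=0, W=1) weight 3/200
  (X=1, Y=0, Z=2, W=2) weight 1/50
  (X=1, Y=1, Z=0, W=1) weight 3/200
  (X=1, Y=1, Z=2, W=2) weight 1/50
  … 8 more
Group by Z:
  weight(Z=0) = 3/20
  weight(Z=2) = 1/5
Total weight = 3/20 + 1/5 = 7/20
P(Z=0 | obs) = 3/20 / 7/20 = 3/7
P(Z=2 | obs) = 1/5 / 7/20 = 4/7

P(Z=0) = 3/7, P(Z=2) = 4/7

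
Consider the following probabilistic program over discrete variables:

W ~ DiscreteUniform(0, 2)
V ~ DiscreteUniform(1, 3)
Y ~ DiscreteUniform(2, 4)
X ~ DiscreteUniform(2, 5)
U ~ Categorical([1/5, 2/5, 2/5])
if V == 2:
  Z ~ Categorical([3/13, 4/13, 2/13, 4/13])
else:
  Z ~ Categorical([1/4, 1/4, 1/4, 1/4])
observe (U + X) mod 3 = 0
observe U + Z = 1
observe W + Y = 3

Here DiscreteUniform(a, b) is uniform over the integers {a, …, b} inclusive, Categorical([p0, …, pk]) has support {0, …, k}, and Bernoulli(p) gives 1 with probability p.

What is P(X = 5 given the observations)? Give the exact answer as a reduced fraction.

Enumerate traces; 18 have nonzero weight after conditioning:
  (W=0, V=1, Y=3, X=2, U=1, Z=0) weight 1/1080
  (W=0, V=1, Y=3, X=3, U=0, Z=1) weight 1/2160
  (W=0, V=1, Y=3, X=5, U=1, Z=0) weight 1/1080
  (W=0, V=2, Y=3, X=2, U=1, Z=0) weight 1/1170
  (W=0, V=2, Y=3, X=3, U=0, Z=1) weight 1/1755
  (W=0, V=2, Y=3, X=5, U=1, Z=0) weight 1/1170
  (W=0, V=3, Y=3, X=2, U=1, Z=0) weight 1/1080
  (W=0, V=3, Y=3, X=3, U=0, Z=1) weight 1/2160
  … 10 more
Group by X:
  weight(X=2) = 19/3510
  weight(X=3) = 7/2340
  weight(X=5) = 19/3510
Total weight = 19/3510 + 7/2340 + 19/3510 = 97/7020
P(X=2 | obs) = 19/3510 / 97/7020 = 38/97
P(X=3 | obs) = 7/2340 / 97/7020 = 21/97
P(X=5 | obs) = 19/3510 / 97/7020 = 38/97

P(X = 5 | obs) = 38/97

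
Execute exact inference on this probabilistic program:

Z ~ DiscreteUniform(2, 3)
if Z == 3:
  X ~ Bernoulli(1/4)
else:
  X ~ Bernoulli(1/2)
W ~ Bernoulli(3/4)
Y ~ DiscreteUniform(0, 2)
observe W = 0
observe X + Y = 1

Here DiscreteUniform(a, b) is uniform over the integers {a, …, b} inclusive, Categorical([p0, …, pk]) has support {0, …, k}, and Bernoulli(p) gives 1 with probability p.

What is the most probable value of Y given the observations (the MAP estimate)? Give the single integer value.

argmax_v P(Y = v | obs) = 1

Enumerate traces; 4 have nonzero weight after conditioning:
  (Z=2, X=0, W=0, Y=1) weight 1/48
  (Z=2, X=1, W=0, Y=0) weight 1/48
  (Z=3, X=0, W=0, Y=1) weight 1/32
  (Z=3, X=1, W=0, Y=0) weight 1/96
Group by Y:
  weight(Y=0) = 1/32
  weight(Y=1) = 5/96
Total weight = 1/32 + 5/96 = 1/12
P(Y=0 | obs) = 1/32 / 1/12 = 3/8
P(Y=1 | obs) = 5/96 / 1/12 = 5/8
argmax = 1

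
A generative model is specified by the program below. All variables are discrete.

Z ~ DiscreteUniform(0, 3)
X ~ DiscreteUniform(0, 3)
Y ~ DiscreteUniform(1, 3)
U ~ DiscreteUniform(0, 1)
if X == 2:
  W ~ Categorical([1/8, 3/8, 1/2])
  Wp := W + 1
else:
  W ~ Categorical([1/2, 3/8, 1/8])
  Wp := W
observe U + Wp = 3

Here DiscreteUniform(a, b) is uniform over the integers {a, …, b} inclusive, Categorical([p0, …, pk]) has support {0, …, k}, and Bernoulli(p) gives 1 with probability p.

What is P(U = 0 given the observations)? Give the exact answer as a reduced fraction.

P(U = 0 | obs) = 2/5

Enumerate traces; 60 have nonzero weight after conditioning:
  (Z=0, X=0, Y=1, U=1, W=2) weight 1/768
  (Z=0, X=0, Y=2, U=1, W=2) weight 1/768
  (Z=0, X=0, Y=3, U=1, W=2) weight 1/768
  (Z=0, X=1, Y=1, U=1, W=2) weight 1/768
  (Z=0, X=1, Y=2, U=1, W=2) weight 1/768
  (Z=0, X=1, Y=3, U=1, W=2) weight 1/768
  (Z=0, X=2, Y=1, U=0, W=2) weight 1/192
  (Z=0, X=2, Y=1, U=1, W=1) weight 1/256
  … 52 more
Group by U:
  weight(U=0) = 1/16
  weight(U=1) = 3/32
Total weight = 1/16 + 3/32 = 5/32
P(U=0 | obs) = 1/16 / 5/32 = 2/5
P(U=1 | obs) = 3/32 / 5/32 = 3/5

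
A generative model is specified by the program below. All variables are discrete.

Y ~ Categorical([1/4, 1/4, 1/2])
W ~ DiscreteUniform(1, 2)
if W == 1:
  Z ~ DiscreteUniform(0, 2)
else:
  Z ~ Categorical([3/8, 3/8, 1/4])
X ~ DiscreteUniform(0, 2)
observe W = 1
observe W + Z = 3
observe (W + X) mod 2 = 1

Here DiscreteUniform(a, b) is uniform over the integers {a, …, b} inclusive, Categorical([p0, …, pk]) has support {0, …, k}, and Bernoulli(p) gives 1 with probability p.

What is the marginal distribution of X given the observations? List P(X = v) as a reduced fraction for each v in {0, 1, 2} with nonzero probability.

P(X=0) = 1/2, P(X=2) = 1/2

Enumerate traces; 6 have nonzero weight after conditioning:
  (Y=0, W=1, Z=2, X=0) weight 1/72
  (Y=0, W=1, Z=2, X=2) weight 1/72
  (Y=1, W=1, Z=2, X=0) weight 1/72
  (Y=1, W=1, Z=2, X=2) weight 1/72
  (Y=2, W=1, Z=2, X=0) weight 1/36
  (Y=2, W=1, Z=2, X=2) weight 1/36
Group by X:
  weight(X=0) = 1/18
  weight(X=2) = 1/18
Total weight = 1/18 + 1/18 = 1/9
P(X=0 | obs) = 1/18 / 1/9 = 1/2
P(X=2 | obs) = 1/18 / 1/9 = 1/2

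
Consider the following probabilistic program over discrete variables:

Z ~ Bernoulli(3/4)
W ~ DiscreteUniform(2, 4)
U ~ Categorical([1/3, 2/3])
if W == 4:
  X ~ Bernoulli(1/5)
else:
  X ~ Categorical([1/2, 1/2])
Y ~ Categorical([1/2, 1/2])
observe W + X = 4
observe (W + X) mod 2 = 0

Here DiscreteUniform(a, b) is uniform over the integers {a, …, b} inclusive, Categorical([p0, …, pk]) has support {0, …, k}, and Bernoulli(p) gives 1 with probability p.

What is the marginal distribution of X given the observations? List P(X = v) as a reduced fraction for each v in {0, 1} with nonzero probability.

Enumerate traces; 16 have nonzero weight after conditioning:
  (Z=0, W=3, U=0, X=1, Y=0) weight 1/144
  (Z=0, W=3, U=0, X=1, Y=1) weight 1/144
  (Z=0, W=3, U=1, X=1, Y=0) weight 1/72
  (Z=0, W=3, U=1, X=1, Y=1) weight 1/72
  (Z=0, W=4, U=0, X=0, Y=0) weight 1/90
  (Z=0, W=4, U=0, X=0, Y=1) weight 1/90
  (Z=0, W=4, U=1, X=0, Y=0) weight 1/45
  (Z=0, W=4, U=1, X=0, Y=1) weight 1/45
  … 8 more
Group by X:
  weight(X=0) = 4/15
  weight(X=1) = 1/6
Total weight = 4/15 + 1/6 = 13/30
P(X=0 | obs) = 4/15 / 13/30 = 8/13
P(X=1 | obs) = 1/6 / 13/30 = 5/13

P(X=0) = 8/13, P(X=1) = 5/13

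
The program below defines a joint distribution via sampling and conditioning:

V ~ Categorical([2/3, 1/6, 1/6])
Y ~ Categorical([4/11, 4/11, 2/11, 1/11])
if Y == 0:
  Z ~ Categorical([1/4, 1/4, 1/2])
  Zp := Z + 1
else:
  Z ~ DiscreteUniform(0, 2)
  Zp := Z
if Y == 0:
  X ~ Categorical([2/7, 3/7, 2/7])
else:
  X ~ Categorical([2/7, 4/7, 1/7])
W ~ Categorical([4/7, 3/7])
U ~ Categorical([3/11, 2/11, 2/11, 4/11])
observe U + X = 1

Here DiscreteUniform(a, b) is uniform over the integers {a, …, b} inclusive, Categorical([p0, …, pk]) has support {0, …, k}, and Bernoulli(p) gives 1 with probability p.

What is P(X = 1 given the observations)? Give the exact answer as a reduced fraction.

P(X = 1 | obs) = 30/41

Enumerate traces; 144 have nonzero weight after conditioning:
  (V=0, Y=0, Z=0, X=0, W=0, U=1) weight 32/17787
  (V=0, Y=0, Z=0, X=0, W=1, U=1) weight 8/5929
  (V=0, Y=0, Z=0, X=1, W=0, U=0) weight 24/5929
  (V=0, Y=0, Z=0, X=1, W=1, U=0) weight 18/5929
  (V=0, Y=0, Z=1, X=0, W=0, U=1) weight 32/17787
  (V=0, Y=0, Z=1, X=0, W=1, U=1) weight 8/5929
  (V=0, Y=0, Z=1, X=1, W=0, U=0) weight 24/5929
  (V=0, Y=0, Z=1, X=1, W=1, U=0) weight 18/5929
  … 136 more
Group by X:
  weight(X=0) = 4/77
  weight(X=1) = 120/847
Total weight = 4/77 + 120/847 = 164/847
P(X=0 | obs) = 4/77 / 164/847 = 11/41
P(X=1 | obs) = 120/847 / 164/847 = 30/41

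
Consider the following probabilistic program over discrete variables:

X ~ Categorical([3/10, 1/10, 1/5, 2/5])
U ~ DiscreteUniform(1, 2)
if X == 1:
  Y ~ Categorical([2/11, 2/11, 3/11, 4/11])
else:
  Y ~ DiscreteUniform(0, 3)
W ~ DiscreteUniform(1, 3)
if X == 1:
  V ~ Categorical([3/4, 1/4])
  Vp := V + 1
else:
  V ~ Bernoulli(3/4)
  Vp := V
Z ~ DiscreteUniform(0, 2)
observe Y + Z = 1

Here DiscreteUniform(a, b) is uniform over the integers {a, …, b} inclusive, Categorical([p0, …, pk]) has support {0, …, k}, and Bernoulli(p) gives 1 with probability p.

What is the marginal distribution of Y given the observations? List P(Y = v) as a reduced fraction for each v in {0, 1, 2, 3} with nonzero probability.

P(Y=0) = 1/2, P(Y=1) = 1/2

Enumerate traces; 96 have nonzero weight after conditioning:
  (X=0, U=1, Y=0, W=1, V=0, Z=1) weight 1/960
  (X=0, U=1, Y=0, W=1, V=1, Z=1) weight 1/320
  (X=0, U=1, Y=0, W=2, V=0, Z=1) weight 1/960
  (X=0, U=1, Y=0, W=2, V=1, Z=1) weight 1/320
  (X=0, U=1, Y=0, W=3, V=0, Z=1) weight 1/960
  (X=0, U=1, Y=0, W=3, V=1, Z=1) weight 1/320
  (X=0, U=1, Y=1, W=1, V=0, Z=0) weight 1/960
  (X=0, U=1, Y=1, W=1, V=1, Z=0) weight 1/320
  … 88 more
Group by Y:
  weight(Y=0) = 107/1320
  weight(Y=1) = 107/1320
Total weight = 107/1320 + 107/1320 = 107/660
P(Y=0 | obs) = 107/1320 / 107/660 = 1/2
P(Y=1 | obs) = 107/1320 / 107/660 = 1/2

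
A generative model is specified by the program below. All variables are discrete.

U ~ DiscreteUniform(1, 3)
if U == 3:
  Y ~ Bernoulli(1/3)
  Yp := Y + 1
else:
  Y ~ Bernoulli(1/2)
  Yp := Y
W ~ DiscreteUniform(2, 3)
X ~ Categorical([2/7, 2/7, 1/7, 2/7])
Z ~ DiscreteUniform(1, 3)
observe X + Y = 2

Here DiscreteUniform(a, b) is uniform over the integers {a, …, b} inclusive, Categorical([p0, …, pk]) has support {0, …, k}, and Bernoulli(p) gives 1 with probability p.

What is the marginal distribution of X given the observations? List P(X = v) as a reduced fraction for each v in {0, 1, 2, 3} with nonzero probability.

Enumerate traces; 36 have nonzero weight after conditioning:
  (U=1, Y=0, W=2, X=2, Z=1) weight 1/252
  (U=1, Y=0, W=2, X=2, Z=2) weight 1/252
  (U=1, Y=0, W=2, X=2, Z=3) weight 1/252
  (U=1, Y=0, W=3, X=2, Z=1) weight 1/252
  (U=1, Y=0, W=3, X=2, Z=2) weight 1/252
  (U=1, Y=0, W=3, X=2, Z=3) weight 1/252
  (U=1, Y=1, W=2, X=1, Z=1) weight 1/126
  (U=1, Y=1, W=2, X=1, Z=2) weight 1/126
  … 28 more
Group by X:
  weight(X=1) = 8/63
  weight(X=2) = 5/63
Total weight = 8/63 + 5/63 = 13/63
P(X=1 | obs) = 8/63 / 13/63 = 8/13
P(X=2 | obs) = 5/63 / 13/63 = 5/13

P(X=1) = 8/13, P(X=2) = 5/13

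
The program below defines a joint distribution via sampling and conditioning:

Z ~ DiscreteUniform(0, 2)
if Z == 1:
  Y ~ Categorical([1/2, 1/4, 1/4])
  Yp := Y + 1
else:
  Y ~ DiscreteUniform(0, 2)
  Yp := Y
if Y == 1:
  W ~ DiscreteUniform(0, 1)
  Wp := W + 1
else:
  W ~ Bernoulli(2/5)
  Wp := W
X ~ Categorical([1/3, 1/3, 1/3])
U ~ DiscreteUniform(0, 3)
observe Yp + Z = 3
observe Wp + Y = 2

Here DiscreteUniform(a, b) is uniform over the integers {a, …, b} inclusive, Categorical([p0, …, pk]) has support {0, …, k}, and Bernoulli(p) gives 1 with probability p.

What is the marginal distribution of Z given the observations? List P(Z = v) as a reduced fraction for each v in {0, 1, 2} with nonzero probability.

P(Z=1) = 3/7, P(Z=2) = 4/7

Enumerate traces; 24 have nonzero weight after conditioning:
  (Z=1, Y=1, W=0, X=0, U=0) weight 1/288
  (Z=1, Y=1, W=0, X=0, U=1) weight 1/288
  (Z=1, Y=1, W=0, X=0, U=2) weight 1/288
  (Z=1, Y=1, W=0, X=0, U=3) weight 1/288
  (Z=1, Y=1, W=0, X=1, U=0) weight 1/288
  (Z=1, Y=1, W=0, X=1, U=1) weight 1/288
  (Z=1, Y=1, W=0, X=1, U=2) weight 1/288
  (Z=1, Y=1, W=0, X=1, U=3) weight 1/288
  (Z=2, Y=1, W=0, X=0, U=0) weight 1/216
  … 15 more
Group by Z:
  weight(Z=1) = 1/24
  weight(Z=2) = 1/18
Total weight = 1/24 + 1/18 = 7/72
P(Z=1 | obs) = 1/24 / 7/72 = 3/7
P(Z=2 | obs) = 1/18 / 7/72 = 4/7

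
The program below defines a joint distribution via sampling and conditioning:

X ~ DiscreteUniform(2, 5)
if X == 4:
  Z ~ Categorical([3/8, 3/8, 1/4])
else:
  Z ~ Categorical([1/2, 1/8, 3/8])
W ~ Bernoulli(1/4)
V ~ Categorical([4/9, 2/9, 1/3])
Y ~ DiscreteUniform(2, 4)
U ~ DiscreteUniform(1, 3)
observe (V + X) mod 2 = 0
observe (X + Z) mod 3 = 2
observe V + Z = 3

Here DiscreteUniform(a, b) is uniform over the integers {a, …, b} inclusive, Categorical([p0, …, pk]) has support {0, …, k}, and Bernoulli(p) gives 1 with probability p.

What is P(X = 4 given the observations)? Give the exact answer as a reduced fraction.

P(X = 4 | obs) = 3/5

Enumerate traces; 36 have nonzero weight after conditioning:
  (X=3, Z=2, W=0, V=1, Y=2, U=1) weight 1/576
  (X=3, Z=2, W=0, V=1, Y=2, U=2) weight 1/576
  (X=3, Z=2, W=0, V=1, Y=2, U=3) weight 1/576
  (X=3, Z=2, W=0, V=1, Y=3, U=1) weight 1/576
  (X=3, Z=2, W=0, V=1, Y=3, U=2) weight 1/576
  (X=3, Z=2, W=0, V=1, Y=3, U=3) weight 1/576
  (X=3, Z=2, W=0, V=1, Y=4, U=1) weight 1/576
  (X=3, Z=2, W=0, V=1, Y=4, U=2) weight 1/576
  (X=4, Z=1, W=0, V=2, Y=2, U=1) weight 1/384
  … 27 more
Group by X:
  weight(X=3) = 1/48
  weight(X=4) = 1/32
Total weight = 1/48 + 1/32 = 5/96
P(X=3 | obs) = 1/48 / 5/96 = 2/5
P(X=4 | obs) = 1/32 / 5/96 = 3/5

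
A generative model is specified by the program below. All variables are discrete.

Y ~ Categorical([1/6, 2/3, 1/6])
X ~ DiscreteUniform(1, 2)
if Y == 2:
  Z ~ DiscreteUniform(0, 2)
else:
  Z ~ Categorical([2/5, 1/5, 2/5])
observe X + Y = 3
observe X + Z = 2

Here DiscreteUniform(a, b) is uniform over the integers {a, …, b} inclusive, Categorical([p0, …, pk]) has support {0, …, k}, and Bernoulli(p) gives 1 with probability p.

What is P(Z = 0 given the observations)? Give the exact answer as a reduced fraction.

Enumerate traces; 2 have nonzero weight after conditioning:
  (Y=1, X=2, Z=0) weight 2/15
  (Y=2, X=1, Z=1) weight 1/36
Group by Z:
  weight(Z=0) = 2/15
  weight(Z=1) = 1/36
Total weight = 2/15 + 1/36 = 29/180
P(Z=0 | obs) = 2/15 / 29/180 = 24/29
P(Z=1 | obs) = 1/36 / 29/180 = 5/29

P(Z = 0 | obs) = 24/29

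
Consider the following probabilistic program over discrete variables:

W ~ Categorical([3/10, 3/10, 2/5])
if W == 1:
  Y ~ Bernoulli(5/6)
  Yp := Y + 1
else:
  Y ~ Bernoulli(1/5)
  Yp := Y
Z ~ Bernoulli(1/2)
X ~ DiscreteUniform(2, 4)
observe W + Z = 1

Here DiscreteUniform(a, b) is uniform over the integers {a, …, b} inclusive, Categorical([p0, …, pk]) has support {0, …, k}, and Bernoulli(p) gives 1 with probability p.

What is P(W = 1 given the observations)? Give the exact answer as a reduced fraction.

P(W = 1 | obs) = 1/2

Enumerate traces; 12 have nonzero weight after conditioning:
  (W=0, Y=0, Z=1, X=2) weight 1/25
  (W=0, Y=0, Z=1, X=3) weight 1/25
  (W=0, Y=0, Z=1, X=4) weight 1/25
  (W=0, Y=1, Z=1, X=2) weight 1/100
  (W=0, Y=1, Z=1, X=3) weight 1/100
  (W=0, Y=1, Z=1, X=4) weight 1/100
  (W=1, Y=0, Z=0, X=2) weight 1/120
  (W=1, Y=0, Z=0, X=3) weight 1/120
  … 4 more
Group by W:
  weight(W=0) = 3/20
  weight(W=1) = 3/20
Total weight = 3/20 + 3/20 = 3/10
P(W=0 | obs) = 3/20 / 3/10 = 1/2
P(W=1 | obs) = 3/20 / 3/10 = 1/2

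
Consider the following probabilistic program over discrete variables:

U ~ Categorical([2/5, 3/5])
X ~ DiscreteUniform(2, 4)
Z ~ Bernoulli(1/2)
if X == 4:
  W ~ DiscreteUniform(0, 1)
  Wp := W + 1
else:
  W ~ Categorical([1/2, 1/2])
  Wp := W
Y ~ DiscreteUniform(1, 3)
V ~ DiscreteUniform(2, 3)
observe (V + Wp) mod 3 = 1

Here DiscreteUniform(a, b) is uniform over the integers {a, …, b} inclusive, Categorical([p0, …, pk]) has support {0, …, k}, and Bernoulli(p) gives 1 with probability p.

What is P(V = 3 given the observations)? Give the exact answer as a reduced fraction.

Enumerate traces; 48 have nonzero weight after conditioning:
  (U=0, X=2, Z=0, W=1, Y=1, V=3) weight 1/180
  (U=0, X=2, Z=0, W=1, Y=2, V=3) weight 1/180
  (U=0, X=2, Z=0, W=1, Y=3, V=3) weight 1/180
  (U=0, X=2, Z=1, W=1, Y=1, V=3) weight 1/180
  (U=0, X=2, Z=1, W=1, Y=2, V=3) weight 1/180
  (U=0, X=2, Z=1, W=1, Y=3, V=3) weight 1/180
  (U=0, X=3, Z=0, W=1, Y=1, V=3) weight 1/180
  (U=0, X=3, Z=0, W=1, Y=2, V=3) weight 1/180
  (U=0, X=4, Z=0, W=1, Y=1, V=2) weight 1/180
  … 39 more
Group by V:
  weight(V=2) = 1/12
  weight(V=3) = 1/4
Total weight = 1/12 + 1/4 = 1/3
P(V=2 | obs) = 1/12 / 1/3 = 1/4
P(V=3 | obs) = 1/4 / 1/3 = 3/4

P(V = 3 | obs) = 3/4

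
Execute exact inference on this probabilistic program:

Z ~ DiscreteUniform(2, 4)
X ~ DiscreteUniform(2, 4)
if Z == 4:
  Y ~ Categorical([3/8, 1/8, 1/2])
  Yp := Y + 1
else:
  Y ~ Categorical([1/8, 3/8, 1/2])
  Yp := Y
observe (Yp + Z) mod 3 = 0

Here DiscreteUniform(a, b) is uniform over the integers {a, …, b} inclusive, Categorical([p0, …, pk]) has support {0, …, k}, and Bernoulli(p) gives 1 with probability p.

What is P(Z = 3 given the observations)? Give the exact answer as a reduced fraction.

Enumerate traces; 9 have nonzero weight after conditioning:
  (Z=2, X=2, Y=1) weight 1/24
  (Z=2, X=3, Y=1) weight 1/24
  (Z=2, X=4, Y=1) weight 1/24
  (Z=3, X=2, Y=0) weight 1/72
  (Z=3, X=3, Y=0) weight 1/72
  (Z=3, X=4, Y=0) weight 1/72
  (Z=4, X=2, Y=1) weight 1/72
  (Z=4, X=3, Y=1) weight 1/72
  … 1 more
Group by Z:
  weight(Z=2) = 1/8
  weight(Z=3) = 1/24
  weight(Z=4) = 1/24
Total weight = 1/8 + 1/24 + 1/24 = 5/24
P(Z=2 | obs) = 1/8 / 5/24 = 3/5
P(Z=3 | obs) = 1/24 / 5/24 = 1/5
P(Z=4 | obs) = 1/24 / 5/24 = 1/5

P(Z = 3 | obs) = 1/5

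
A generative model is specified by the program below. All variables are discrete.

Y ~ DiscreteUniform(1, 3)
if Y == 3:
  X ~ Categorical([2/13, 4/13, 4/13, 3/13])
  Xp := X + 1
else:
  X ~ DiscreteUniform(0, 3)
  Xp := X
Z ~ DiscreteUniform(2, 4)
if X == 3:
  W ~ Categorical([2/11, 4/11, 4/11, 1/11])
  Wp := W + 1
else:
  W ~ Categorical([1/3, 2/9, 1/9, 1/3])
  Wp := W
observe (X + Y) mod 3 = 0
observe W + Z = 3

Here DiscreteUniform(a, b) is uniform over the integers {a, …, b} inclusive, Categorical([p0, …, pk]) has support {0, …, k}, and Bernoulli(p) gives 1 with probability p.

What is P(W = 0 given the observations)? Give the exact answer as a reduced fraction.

Enumerate traces; 8 have nonzero weight after conditioning:
  (Y=1, X=2, Z=2, W=1) weight 1/162
  (Y=1, X=2, Z=3, W=0) weight 1/108
  (Y=2, X=1, Z=2, W=1) weight 1/162
  (Y=2, X=1, Z=3, W=0) weight 1/108
  (Y=3, X=0, Z=2, W=1) weight 4/1053
  (Y=3, X=0, Z=3, W=0) weight 2/351
  (Y=3, X=3, Z=2, W=1) weight 4/429
  (Y=3, X=3, Z=3, W=0) weight 2/429
Group by W:
  weight(W=0) = 223/7722
  weight(W=1) = 295/11583
Total weight = 223/7722 + 295/11583 = 1259/23166
P(W=0 | obs) = 223/7722 / 1259/23166 = 669/1259
P(W=1 | obs) = 295/11583 / 1259/23166 = 590/1259

P(W = 0 | obs) = 669/1259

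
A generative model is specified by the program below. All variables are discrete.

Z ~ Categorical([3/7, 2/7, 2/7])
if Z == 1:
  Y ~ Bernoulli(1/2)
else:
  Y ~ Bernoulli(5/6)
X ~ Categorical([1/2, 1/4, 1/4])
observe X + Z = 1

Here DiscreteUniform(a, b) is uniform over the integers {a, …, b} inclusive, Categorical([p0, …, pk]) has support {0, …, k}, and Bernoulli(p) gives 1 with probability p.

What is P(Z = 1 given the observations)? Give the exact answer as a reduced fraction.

P(Z = 1 | obs) = 4/7

Enumerate traces; 4 have nonzero weight after conditioning:
  (Z=0, Y=0, X=1) weight 1/56
  (Z=0, Y=1, X=1) weight 5/56
  (Z=1, Y=0, X=0) weight 1/14
  (Z=1, Y=1, X=0) weight 1/14
Group by Z:
  weight(Z=0) = 3/28
  weight(Z=1) = 1/7
Total weight = 3/28 + 1/7 = 1/4
P(Z=0 | obs) = 3/28 / 1/4 = 3/7
P(Z=1 | obs) = 1/7 / 1/4 = 4/7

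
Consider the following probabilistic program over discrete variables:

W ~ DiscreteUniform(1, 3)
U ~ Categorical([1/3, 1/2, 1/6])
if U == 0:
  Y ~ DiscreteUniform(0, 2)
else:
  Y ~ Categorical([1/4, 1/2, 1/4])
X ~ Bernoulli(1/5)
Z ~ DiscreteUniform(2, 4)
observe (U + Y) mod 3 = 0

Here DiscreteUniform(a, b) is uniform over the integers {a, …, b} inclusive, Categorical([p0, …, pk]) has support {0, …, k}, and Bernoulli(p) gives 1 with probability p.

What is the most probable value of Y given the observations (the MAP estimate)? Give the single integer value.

argmax_v P(Y = v | obs) = 2

Enumerate traces; 54 have nonzero weight after conditioning:
  (W=1, U=0, Y=0, X=0, Z=2) weight 4/405
  (W=1, U=0, Y=0, X=0, Z=3) weight 4/405
  (W=1, U=0, Y=0, X=0, Z=4) weight 4/405
  (W=1, U=0, Y=0, X=1, Z=2) weight 1/405
  (W=1, U=0, Y=0, X=1, Z=3) weight 1/405
  (W=1, U=0, Y=0, X=1, Z=4) weight 1/405
  (W=1, U=1, Y=2, X=0, Z=2) weight 1/90
  (W=1, U=1, Y=2, X=0, Z=3) weight 1/90
  (W=1, U=2, Y=1, X=0, Z=2) weight 1/135
  … 45 more
Group by Y:
  weight(Y=0) = 1/9
  weight(Y=1) = 1/12
  weight(Y=2) = 1/8
Total weight = 1/9 + 1/12 + 1/8 = 23/72
P(Y=0 | obs) = 1/9 / 23/72 = 8/23
P(Y=1 | obs) = 1/12 / 23/72 = 6/23
P(Y=2 | obs) = 1/8 / 23/72 = 9/23
argmax = 2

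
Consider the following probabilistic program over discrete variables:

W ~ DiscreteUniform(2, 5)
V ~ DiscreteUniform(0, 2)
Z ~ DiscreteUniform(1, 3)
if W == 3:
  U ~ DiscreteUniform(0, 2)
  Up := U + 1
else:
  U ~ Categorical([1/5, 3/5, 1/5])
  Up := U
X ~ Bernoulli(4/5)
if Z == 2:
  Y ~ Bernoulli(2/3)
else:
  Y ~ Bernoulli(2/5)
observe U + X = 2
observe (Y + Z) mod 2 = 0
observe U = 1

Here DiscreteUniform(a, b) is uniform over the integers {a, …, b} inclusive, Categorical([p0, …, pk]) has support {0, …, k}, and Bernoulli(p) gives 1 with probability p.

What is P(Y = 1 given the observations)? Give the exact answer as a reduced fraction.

Enumerate traces; 36 have nonzero weight after conditioning:
  (W=2, V=0, Z=1, U=1, X=1, Y=1) weight 2/375
  (W=2, V=0, Z=2, U=1, X=1, Y=0) weight 1/225
  (W=2, V=0, Z=3, U=1, X=1, Y=1) weight 2/375
  (W=2, V=1, Z=1, U=1, X=1, Y=1) weight 2/375
  (W=2, V=1, Z=2, U=1, X=1, Y=0) weight 1/225
  (W=2, V=1, Z=3, U=1, X=1, Y=1) weight 2/375
  (W=2, V=2, Z=1, U=1, X=1, Y=1) weight 2/375
  (W=2, V=2, Z=2, U=1, X=1, Y=0) weight 1/225
  … 28 more
Group by Y:
  weight(Y=0) = 32/675
  weight(Y=1) = 128/1125
Total weight = 32/675 + 128/1125 = 544/3375
P(Y=0 | obs) = 32/675 / 544/3375 = 5/17
P(Y=1 | obs) = 128/1125 / 544/3375 = 12/17

P(Y = 1 | obs) = 12/17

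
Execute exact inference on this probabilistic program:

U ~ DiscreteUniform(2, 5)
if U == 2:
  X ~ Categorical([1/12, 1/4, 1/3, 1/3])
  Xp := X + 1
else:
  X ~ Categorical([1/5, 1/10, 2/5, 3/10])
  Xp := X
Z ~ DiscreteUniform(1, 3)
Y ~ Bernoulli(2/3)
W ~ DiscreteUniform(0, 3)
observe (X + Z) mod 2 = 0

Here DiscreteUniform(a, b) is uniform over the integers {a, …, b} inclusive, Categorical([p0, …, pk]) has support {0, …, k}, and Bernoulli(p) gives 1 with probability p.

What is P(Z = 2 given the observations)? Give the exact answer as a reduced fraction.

P(Z = 2 | obs) = 133/347

Enumerate traces; 192 have nonzero weight after conditioning:
  (U=2, X=0, Z=2, Y=0, W=0) weight 1/1728
  (U=2, X=0, Z=2, Y=0, W=1) weight 1/1728
  (U=2, X=0, Z=2, Y=0, W=2) weight 1/1728
  (U=2, X=0, Z=2, Y=0, W=3) weight 1/1728
  (U=2, X=0, Z=2, Y=1, W=0) weight 1/864
  (U=2, X=0, Z=2, Y=1, W=1) weight 1/864
  (U=2, X=0, Z=2, Y=1, W=2) weight 1/864
  (U=2, X=0, Z=2, Y=1, W=3) weight 1/864
  (U=2, X=1, Z=1, Y=0, W=0) weight 1/576
  (U=2, X=1, Z=3, Y=0, W=0) weight 1/576
  … 182 more
Group by Z:
  weight(Z=1) = 107/720
  weight(Z=2) = 133/720
  weight(Z=3) = 107/720
Total weight = 107/720 + 133/720 + 107/720 = 347/720
P(Z=1 | obs) = 107/720 / 347/720 = 107/347
P(Z=2 | obs) = 133/720 / 347/720 = 133/347
P(Z=3 | obs) = 107/720 / 347/720 = 107/347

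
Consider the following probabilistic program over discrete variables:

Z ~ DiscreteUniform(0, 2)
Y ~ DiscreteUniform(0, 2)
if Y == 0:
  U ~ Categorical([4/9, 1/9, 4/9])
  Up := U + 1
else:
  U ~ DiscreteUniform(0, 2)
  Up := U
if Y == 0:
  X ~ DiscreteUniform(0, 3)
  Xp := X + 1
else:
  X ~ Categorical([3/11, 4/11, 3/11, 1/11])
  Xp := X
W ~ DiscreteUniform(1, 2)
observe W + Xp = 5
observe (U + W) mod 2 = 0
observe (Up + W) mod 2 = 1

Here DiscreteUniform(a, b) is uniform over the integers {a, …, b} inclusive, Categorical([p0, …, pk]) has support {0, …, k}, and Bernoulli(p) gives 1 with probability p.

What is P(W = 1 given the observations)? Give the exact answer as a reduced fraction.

P(W = 1 | obs) = 1/9

Enumerate traces; 9 have nonzero weight after conditioning:
  (Z=0, Y=0, U=0, X=2, W=2) weight 1/162
  (Z=0, Y=0, U=1, X=3, W=1) weight 1/648
  (Z=0, Y=0, U=2, X=2, W=2) weight 1/162
  (Z=1, Y=0, U=0, X=2, W=2) weight 1/162
  (Z=1, Y=0, U=1, X=3, W=1) weight 1/648
  (Z=1, Y=0, U=2, X=2, W=2) weight 1/162
  (Z=2, Y=0, U=0, X=2, W=2) weight 1/162
  (Z=2, Y=0, U=1, X=3, W=1) weight 1/648
  … 1 more
Group by W:
  weight(W=1) = 1/216
  weight(W=2) = 1/27
Total weight = 1/216 + 1/27 = 1/24
P(W=1 | obs) = 1/216 / 1/24 = 1/9
P(W=2 | obs) = 1/27 / 1/24 = 8/9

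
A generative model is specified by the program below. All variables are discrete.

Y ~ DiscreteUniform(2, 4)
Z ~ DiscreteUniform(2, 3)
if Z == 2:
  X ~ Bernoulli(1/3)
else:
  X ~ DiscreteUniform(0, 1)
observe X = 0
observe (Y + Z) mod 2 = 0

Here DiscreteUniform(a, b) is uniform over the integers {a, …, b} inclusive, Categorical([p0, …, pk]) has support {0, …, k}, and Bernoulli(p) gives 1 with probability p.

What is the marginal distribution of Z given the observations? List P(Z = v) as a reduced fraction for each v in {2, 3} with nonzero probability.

P(Z=2) = 8/11, P(Z=3) = 3/11

Enumerate traces; 3 have nonzero weight after conditioning:
  (Y=2, Z=2, X=0) weight 1/9
  (Y=3, Z=3, X=0) weight 1/12
  (Y=4, Z=2, X=0) weight 1/9
Group by Z:
  weight(Z=2) = 2/9
  weight(Z=3) = 1/12
Total weight = 2/9 + 1/12 = 11/36
P(Z=2 | obs) = 2/9 / 11/36 = 8/11
P(Z=3 | obs) = 1/12 / 11/36 = 3/11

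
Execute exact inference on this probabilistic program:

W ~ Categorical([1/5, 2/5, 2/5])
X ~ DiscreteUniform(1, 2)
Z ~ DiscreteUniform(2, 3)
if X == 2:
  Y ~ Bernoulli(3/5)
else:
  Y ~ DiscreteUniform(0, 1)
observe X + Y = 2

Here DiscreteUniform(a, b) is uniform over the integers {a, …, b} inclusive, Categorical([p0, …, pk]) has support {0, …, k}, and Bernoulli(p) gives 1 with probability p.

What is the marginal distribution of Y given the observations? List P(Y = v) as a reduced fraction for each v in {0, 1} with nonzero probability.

Enumerate traces; 12 have nonzero weight after conditioning:
  (W=0, X=1, Z=2, Y=1) weight 1/40
  (W=0, X=1, Z=3, Y=1) weight 1/40
  (W=0, X=2, Z=2, Y=0) weight 1/50
  (W=0, X=2, Z=3, Y=0) weight 1/50
  (W=1, X=1, Z=2, Y=1) weight 1/20
  (W=1, X=1, Z=3, Y=1) weight 1/20
  (W=1, X=2, Z=2, Y=0) weight 1/25
  (W=1, X=2, Z=3, Y=0) weight 1/25
  … 4 more
Group by Y:
  weight(Y=0) = 1/5
  weight(Y=1) = 1/4
Total weight = 1/5 + 1/4 = 9/20
P(Y=0 | obs) = 1/5 / 9/20 = 4/9
P(Y=1 | obs) = 1/4 / 9/20 = 5/9

P(Y=0) = 4/9, P(Y=1) = 5/9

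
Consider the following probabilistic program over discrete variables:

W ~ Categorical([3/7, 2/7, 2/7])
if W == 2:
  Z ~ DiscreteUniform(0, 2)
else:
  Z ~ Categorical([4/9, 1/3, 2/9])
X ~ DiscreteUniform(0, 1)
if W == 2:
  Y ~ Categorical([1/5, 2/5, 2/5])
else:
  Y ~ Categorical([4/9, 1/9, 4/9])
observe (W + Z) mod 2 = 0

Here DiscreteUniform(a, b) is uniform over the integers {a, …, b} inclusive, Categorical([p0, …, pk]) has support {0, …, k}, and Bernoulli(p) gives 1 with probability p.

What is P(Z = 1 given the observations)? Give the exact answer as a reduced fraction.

P(Z = 1 | obs) = 1/6

Enumerate traces; 30 have nonzero weight after conditioning:
  (W=0, Z=0, X=0, Y=0) weight 8/189
  (W=0, Z=0, X=0, Y=1) weight 2/189
  (W=0, Z=0, X=0, Y=2) weight 8/189
  (W=0, Z=0, X=1, Y=0) weight 8/189
  (W=0, Z=0, X=1, Y=1) weight 2/189
  (W=0, Z=0, X=1, Y=2) weight 8/189
  (W=0, Z=2, X=0, Y=0) weight 4/189
  (W=0, Z=2, X=0, Y=1) weight 1/189
  (W=1, Z=1, X=0, Y=0) weight 4/189
  … 21 more
Group by Z:
  weight(Z=0) = 2/7
  weight(Z=1) = 2/21
  weight(Z=2) = 4/21
Total weight = 2/7 + 2/21 + 4/21 = 4/7
P(Z=0 | obs) = 2/7 / 4/7 = 1/2
P(Z=1 | obs) = 2/21 / 4/7 = 1/6
P(Z=2 | obs) = 4/21 / 4/7 = 1/3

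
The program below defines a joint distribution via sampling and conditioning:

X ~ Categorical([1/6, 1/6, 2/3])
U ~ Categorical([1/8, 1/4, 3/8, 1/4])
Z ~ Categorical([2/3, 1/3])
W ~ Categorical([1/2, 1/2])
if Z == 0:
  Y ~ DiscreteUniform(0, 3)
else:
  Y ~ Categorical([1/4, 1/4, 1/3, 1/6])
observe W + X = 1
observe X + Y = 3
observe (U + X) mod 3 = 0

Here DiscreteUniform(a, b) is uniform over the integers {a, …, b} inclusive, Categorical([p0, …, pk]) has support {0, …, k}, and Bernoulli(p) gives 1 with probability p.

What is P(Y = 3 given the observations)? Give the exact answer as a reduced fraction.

P(Y = 3 | obs) = 4/9

Enumerate traces; 6 have nonzero weight after conditioning:
  (X=0, U=0, Z=0, W=1, Y=3) weight 1/576
  (X=0, U=0, Z=1, W=1, Y=3) weight 1/1728
  (X=0, U=3, Z=0, W=1, Y=3) weight 1/288
  (X=0, U=3, Z=1, W=1, Y=3) weight 1/864
  (X=1, U=2, Z=0, W=0, Y=2) weight 1/192
  (X=1, U=2, Z=1, W=0, Y=2) weight 1/288
Group by Y:
  weight(Y=2) = 5/576
  weight(Y=3) = 1/144
Total weight = 5/576 + 1/144 = 1/64
P(Y=2 | obs) = 5/576 / 1/64 = 5/9
P(Y=3 | obs) = 1/144 / 1/64 = 4/9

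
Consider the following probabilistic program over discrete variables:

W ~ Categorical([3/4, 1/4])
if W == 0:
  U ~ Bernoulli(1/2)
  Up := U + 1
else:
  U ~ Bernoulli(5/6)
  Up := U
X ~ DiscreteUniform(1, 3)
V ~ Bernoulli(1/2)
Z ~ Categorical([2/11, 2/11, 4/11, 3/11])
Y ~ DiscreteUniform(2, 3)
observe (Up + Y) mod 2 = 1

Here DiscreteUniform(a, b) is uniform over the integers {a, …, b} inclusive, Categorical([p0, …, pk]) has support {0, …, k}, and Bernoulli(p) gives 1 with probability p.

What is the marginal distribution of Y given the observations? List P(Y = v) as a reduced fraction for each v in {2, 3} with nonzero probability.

Enumerate traces; 96 have nonzero weight after conditioning:
  (W=0, U=0, X=1, V=0, Z=0, Y=2) weight 1/176
  (W=0, U=0, X=1, V=0, Z=1, Y=2) weight 1/176
  (W=0, U=0, X=1, V=0, Z=2, Y=2) weight 1/88
  (W=0, U=0, X=1, V=0, Z=3, Y=2) weight 3/352
  (W=0, U=0, X=1, V=1, Z=0, Y=2) weight 1/176
  (W=0, U=0, X=1, V=1, Z=1, Y=2) weight 1/176
  (W=0, U=0, X=1, V=1, Z=2, Y=2) weight 1/88
  (W=0, U=0, X=1, V=1, Z=3, Y=2) weight 3/352
  (W=0, U=1, X=1, V=0, Z=0, Y=3) weight 1/176
  … 87 more
Group by Y:
  weight(Y=2) = 7/24
  weight(Y=3) = 5/24
Total weight = 7/24 + 5/24 = 1/2
P(Y=2 | obs) = 7/24 / 1/2 = 7/12
P(Y=3 | obs) = 5/24 / 1/2 = 5/12

P(Y=2) = 7/12, P(Y=3) = 5/12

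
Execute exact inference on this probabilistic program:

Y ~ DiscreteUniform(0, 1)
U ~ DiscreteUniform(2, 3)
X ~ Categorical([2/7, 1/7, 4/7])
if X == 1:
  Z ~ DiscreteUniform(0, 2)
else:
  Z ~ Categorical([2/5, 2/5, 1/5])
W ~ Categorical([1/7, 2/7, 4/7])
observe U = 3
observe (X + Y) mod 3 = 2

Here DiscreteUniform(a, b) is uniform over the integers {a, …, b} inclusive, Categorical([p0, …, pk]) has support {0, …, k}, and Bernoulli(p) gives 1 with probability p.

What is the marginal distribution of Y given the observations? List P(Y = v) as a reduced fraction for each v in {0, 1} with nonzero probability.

P(Y=0) = 4/5, P(Y=1) = 1/5

Enumerate traces; 18 have nonzero weight after conditioning:
  (Y=0, U=3, X=2, Z=0, W=0) weight 2/245
  (Y=0, U=3, X=2, Z=0, W=1) weight 4/245
  (Y=0, U=3, X=2, Z=0, W=2) weight 8/245
  (Y=0, U=3, X=2, Z=1, W=0) weight 2/245
  (Y=0, U=3, X=2, Z=1, W=1) weight 4/245
  (Y=0, U=3, X=2, Z=1, W=2) weight 8/245
  (Y=0, U=3, X=2, Z=2, W=0) weight 1/245
  (Y=0, U=3, X=2, Z=2, W=1) weight 2/245
  (Y=1, U=3, X=1, Z=0, W=0) weight 1/588
  … 9 more
Group by Y:
  weight(Y=0) = 1/7
  weight(Y=1) = 1/28
Total weight = 1/7 + 1/28 = 5/28
P(Y=0 | obs) = 1/7 / 5/28 = 4/5
P(Y=1 | obs) = 1/28 / 5/28 = 1/5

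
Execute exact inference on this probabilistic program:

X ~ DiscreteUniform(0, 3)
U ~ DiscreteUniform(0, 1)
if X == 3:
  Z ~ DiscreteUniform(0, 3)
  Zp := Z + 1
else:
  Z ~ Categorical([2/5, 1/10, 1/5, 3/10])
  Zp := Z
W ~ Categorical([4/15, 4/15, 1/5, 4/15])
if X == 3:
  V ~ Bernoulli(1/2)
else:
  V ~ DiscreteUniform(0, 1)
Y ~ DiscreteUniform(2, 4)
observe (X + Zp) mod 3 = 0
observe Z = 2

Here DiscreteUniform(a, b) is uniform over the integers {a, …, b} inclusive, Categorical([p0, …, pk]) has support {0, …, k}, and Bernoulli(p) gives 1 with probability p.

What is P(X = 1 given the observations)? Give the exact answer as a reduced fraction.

Enumerate traces; 96 have nonzero weight after conditioning:
  (X=1, U=0, Z=2, W=0, V=0, Y=2) weight 1/900
  (X=1, U=0, Z=2, W=0, V=0, Y=3) weight 1/900
  (X=1, U=0, Z=2, W=0, V=0, Y=4) weight 1/900
  (X=1, U=0, Z=2, W=0, V=1, Y=2) weight 1/900
  (X=1, U=0, Z=2, W=0, V=1, Y=3) weight 1/900
  (X=1, U=0, Z=2, W=0, V=1, Y=4) weight 1/900
  (X=1, U=0, Z=2, W=1, V=0, Y=2) weight 1/900
  (X=1, U=0, Z=2, W=1, V=0, Y=3) weight 1/900
  (X=3, U=0, Z=2, W=0, V=0, Y=2) weight 1/720
  … 87 more
Group by X:
  weight(X=1) = 1/20
  weight(X=3) = 1/16
Total weight = 1/20 + 1/16 = 9/80
P(X=1 | obs) = 1/20 / 9/80 = 4/9
P(X=3 | obs) = 1/16 / 9/80 = 5/9

P(X = 1 | obs) = 4/9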